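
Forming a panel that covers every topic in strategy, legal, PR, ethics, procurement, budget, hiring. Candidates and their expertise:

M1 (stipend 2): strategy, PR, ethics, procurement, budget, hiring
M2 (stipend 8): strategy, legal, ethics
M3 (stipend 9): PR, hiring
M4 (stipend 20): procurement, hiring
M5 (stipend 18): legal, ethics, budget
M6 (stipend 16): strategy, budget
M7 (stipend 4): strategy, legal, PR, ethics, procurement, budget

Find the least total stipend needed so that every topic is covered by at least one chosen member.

6

M1, M7 cover every topic at stipend 2 + 4 = 6.
Any cover uses at least 2 members; among all covering selections none totals below 6.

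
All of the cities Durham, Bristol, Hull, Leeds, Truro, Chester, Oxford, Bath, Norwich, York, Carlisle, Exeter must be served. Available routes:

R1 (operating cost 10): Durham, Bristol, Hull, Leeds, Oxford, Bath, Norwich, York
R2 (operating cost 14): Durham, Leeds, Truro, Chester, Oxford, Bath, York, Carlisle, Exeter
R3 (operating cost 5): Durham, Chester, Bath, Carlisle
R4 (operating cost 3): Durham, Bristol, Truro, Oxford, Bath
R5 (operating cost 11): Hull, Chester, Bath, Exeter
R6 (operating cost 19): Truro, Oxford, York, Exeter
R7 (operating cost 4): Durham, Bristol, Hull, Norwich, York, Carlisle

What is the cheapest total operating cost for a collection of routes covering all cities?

R2, R7 cover every city at operating cost 14 + 4 = 18.
Any cover uses at least 2 routes; among all covering selections none totals below 18.

18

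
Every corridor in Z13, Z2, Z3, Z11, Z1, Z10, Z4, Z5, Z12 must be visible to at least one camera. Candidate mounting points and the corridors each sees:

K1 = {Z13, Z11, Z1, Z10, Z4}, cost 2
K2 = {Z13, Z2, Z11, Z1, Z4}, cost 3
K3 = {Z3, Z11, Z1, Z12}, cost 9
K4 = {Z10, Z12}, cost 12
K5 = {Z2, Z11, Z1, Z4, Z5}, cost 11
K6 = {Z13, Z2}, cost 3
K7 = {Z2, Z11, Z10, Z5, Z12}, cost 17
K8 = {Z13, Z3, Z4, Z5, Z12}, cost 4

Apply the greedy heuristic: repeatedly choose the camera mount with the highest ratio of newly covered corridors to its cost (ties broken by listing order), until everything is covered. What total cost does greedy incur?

Pick 1: K1 adds 5 new (Z13, Z11, Z1, Z10, Z4) at cost 2 (ratio 5/2).
Pick 2: K8 adds 3 new (Z3, Z5, Z12) at cost 4 (ratio 3/4).
Pick 3: K2 adds 1 new (Z2) at cost 3 (ratio 1/3).
Greedy total cost: 2 + 4 + 3 = 9.

9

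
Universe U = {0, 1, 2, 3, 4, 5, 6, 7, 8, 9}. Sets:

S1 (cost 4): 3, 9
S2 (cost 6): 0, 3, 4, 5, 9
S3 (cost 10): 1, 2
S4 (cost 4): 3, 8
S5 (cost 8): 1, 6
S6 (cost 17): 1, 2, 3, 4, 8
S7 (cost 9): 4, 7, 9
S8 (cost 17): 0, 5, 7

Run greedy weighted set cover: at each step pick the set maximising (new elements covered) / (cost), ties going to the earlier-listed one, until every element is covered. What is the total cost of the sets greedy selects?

Pick 1: S2 adds 5 new (0, 3, 4, 5, 9) at cost 6 (ratio 5/6).
Pick 2: S4 adds 1 new (8) at cost 4 (ratio 1/4).
Pick 3: S5 adds 2 new (1, 6) at cost 8 (ratio 2/8).
Pick 4: S7 adds 1 new (7) at cost 9 (ratio 1/9).
Pick 5: S3 adds 1 new (2) at cost 10 (ratio 1/10).
Greedy total cost: 6 + 4 + 8 + 9 + 10 = 37.

37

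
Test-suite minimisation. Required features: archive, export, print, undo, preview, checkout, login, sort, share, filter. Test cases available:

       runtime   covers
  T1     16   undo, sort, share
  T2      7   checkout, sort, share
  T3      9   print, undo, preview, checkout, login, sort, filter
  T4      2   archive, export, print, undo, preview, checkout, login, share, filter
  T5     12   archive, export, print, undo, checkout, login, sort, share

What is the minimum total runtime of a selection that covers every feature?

9

T2, T4 cover every feature at runtime 7 + 2 = 9.
Any cover uses at least 2 test cases; among all covering selections none totals below 9.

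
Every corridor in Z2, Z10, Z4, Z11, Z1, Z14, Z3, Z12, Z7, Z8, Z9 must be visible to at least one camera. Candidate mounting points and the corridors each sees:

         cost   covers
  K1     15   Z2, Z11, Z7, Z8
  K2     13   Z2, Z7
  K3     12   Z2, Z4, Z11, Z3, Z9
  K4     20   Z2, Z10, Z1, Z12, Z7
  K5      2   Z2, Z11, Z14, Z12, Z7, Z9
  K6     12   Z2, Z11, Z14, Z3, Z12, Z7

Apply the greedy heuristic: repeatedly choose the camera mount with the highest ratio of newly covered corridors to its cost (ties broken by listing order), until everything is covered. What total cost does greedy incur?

49

Pick 1: K5 adds 6 new (Z2, Z11, Z14, Z12, Z7, Z9) at cost 2 (ratio 6/2).
Pick 2: K3 adds 2 new (Z4, Z3) at cost 12 (ratio 2/12).
Pick 3: K4 adds 2 new (Z10, Z1) at cost 20 (ratio 2/20).
Pick 4: K1 adds 1 new (Z8) at cost 15 (ratio 1/15).
Greedy total cost: 2 + 12 + 20 + 15 = 49.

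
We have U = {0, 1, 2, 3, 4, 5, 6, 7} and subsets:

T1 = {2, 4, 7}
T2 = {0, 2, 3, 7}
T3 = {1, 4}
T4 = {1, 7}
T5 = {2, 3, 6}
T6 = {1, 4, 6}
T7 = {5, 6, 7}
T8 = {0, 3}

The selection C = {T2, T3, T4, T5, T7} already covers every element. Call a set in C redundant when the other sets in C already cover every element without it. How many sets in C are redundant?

Drop T2: 0 uncovered — not redundant.
Drop T3: 4 uncovered — not redundant.
Drop T4: the rest still cover every element — redundant.
Drop T5: the rest still cover every element — redundant.
Drop T7: 5 uncovered — not redundant.
2 redundant: T4, T5.

2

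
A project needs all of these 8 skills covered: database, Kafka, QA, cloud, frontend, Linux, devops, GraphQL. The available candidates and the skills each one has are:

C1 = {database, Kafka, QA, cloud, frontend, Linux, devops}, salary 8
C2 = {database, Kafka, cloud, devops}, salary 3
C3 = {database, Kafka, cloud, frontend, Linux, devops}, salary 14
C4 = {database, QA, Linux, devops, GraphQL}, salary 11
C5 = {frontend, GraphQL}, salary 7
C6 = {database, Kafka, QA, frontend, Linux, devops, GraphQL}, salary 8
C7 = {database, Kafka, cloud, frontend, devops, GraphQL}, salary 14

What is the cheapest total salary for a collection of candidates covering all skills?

11

C2, C6 cover every skill at salary 3 + 8 = 11.
Any cover uses at least 2 candidates; among all covering selections none totals below 11.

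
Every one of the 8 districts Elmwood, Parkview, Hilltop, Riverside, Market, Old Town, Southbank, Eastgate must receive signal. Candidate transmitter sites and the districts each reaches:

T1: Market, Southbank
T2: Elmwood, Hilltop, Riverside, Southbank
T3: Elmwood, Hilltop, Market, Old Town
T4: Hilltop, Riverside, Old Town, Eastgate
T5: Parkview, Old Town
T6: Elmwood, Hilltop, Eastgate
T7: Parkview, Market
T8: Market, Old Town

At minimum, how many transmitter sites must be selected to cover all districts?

T2, T4, T7 together cover {Elmwood, Parkview, Hilltop, Riverside, Market, Old Town, Southbank, Eastgate} — every district.
No 2 of the 8 transmitter sites cover everything (all 28 pairs fall short), so 3 is minimum.

3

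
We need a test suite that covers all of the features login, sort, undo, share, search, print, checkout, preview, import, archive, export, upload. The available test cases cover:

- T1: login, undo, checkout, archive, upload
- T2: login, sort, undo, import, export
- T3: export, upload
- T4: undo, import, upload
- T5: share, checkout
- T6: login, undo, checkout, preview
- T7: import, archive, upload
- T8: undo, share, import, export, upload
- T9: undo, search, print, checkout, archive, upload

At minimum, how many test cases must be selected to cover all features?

T2, T5, T6, T9 together cover {login, sort, undo, share, search, print, checkout, preview, import, archive, export, upload} — every feature.
No 3 of the 9 test cases cover everything (all 84 triples fall short), so 4 is minimum.

4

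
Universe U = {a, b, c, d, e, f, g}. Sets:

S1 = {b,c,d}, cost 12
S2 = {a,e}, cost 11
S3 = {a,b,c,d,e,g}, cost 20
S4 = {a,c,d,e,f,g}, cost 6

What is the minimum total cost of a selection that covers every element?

S1, S4 cover every element at cost 12 + 6 = 18.
Any cover uses at least 2 sets; among all covering selections none totals below 18.

18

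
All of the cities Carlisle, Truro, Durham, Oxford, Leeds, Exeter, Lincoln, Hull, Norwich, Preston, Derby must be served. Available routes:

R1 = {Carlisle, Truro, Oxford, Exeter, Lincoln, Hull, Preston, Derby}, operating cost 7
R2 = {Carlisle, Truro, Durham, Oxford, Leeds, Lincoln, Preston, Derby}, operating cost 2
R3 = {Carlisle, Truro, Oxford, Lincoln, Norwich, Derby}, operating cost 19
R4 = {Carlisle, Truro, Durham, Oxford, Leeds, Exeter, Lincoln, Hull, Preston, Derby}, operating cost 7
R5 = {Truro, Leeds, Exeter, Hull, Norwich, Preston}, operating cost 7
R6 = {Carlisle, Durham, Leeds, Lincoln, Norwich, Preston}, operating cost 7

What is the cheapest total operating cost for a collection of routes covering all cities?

9

R2, R5 cover every city at operating cost 2 + 7 = 9.
Any cover uses at least 2 routes; among all covering selections none totals below 9.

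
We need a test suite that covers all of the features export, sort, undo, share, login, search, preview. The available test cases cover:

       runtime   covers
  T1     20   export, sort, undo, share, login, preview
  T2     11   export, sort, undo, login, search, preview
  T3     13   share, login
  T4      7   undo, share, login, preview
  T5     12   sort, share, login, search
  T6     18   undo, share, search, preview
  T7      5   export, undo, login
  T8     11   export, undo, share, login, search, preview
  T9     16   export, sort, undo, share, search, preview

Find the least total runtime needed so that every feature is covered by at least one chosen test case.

18

T2, T4 cover every feature at runtime 11 + 7 = 18.
Any cover uses at least 2 test cases; among all covering selections none totals below 18.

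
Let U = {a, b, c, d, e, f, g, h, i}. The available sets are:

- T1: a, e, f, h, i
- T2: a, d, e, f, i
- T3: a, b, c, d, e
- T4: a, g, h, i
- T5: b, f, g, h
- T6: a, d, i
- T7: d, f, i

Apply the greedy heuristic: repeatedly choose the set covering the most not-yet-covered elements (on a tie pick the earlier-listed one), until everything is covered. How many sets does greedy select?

3

Pick 1: T1 covers 5 new elements (a, e, f, h, i).
Pick 2: T3 covers 3 new elements (b, c, d).
Pick 3: T4 covers 1 new elements (g).
Greedy uses 3 sets.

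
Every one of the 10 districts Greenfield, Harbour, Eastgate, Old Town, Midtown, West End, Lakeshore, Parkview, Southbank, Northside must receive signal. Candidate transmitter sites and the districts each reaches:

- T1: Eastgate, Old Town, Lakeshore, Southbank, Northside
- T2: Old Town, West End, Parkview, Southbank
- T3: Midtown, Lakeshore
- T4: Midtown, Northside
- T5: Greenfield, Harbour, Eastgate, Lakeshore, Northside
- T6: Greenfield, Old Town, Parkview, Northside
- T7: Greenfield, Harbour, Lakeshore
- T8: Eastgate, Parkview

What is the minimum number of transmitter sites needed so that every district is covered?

3

T2, T3, T5 together cover {Greenfield, Harbour, Eastgate, Old Town, Midtown, West End, Lakeshore, Parkview, Southbank, Northside} — every district.
No 2 of the 8 transmitter sites cover everything (all 28 pairs fall short), so 3 is minimum.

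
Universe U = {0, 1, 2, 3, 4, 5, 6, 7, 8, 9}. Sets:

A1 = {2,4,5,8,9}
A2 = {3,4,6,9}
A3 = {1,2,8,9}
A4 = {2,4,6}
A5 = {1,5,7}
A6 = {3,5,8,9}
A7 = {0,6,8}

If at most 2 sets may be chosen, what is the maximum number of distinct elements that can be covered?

Choosing A1, A2 covers {2, 3, 4, 5, 6, 8, 9} — 7 elements.
No choice of 2 sets does better; here 0, 1, 7 are left uncovered.

7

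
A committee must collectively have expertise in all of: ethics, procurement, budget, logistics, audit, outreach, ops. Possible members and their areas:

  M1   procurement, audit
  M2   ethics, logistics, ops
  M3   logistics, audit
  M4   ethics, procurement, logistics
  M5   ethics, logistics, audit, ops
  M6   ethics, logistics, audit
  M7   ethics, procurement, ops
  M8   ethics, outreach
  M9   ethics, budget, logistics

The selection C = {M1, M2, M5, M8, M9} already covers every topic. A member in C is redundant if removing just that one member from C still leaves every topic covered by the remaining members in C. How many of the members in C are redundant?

2

Drop M1: procurement uncovered — not redundant.
Drop M2: the rest still cover every topic — redundant.
Drop M5: the rest still cover every topic — redundant.
Drop M8: outreach uncovered — not redundant.
Drop M9: budget uncovered — not redundant.
2 redundant: M2, M5.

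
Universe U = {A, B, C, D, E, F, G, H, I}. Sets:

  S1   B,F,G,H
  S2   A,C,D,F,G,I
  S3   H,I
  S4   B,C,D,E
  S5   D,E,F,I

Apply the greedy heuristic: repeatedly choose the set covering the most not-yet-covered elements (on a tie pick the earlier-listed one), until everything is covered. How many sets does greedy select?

3

Pick 1: S2 covers 6 new elements (A, C, D, F, G, I).
Pick 2: S1 covers 2 new elements (B, H).
Pick 3: S4 covers 1 new elements (E).
Greedy uses 3 sets.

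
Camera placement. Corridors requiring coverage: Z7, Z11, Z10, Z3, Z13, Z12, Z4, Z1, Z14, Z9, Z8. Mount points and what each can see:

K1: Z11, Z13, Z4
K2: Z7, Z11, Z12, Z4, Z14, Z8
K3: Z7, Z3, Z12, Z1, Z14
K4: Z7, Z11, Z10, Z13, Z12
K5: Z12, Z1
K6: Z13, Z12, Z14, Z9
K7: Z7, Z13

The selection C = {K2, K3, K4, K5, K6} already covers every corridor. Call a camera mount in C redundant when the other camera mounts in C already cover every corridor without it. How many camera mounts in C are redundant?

Drop K2: Z4, Z8 uncovered — not redundant.
Drop K3: Z3 uncovered — not redundant.
Drop K4: Z10 uncovered — not redundant.
Drop K5: the rest still cover every corridor — redundant.
Drop K6: Z9 uncovered — not redundant.
1 redundant: K5.

1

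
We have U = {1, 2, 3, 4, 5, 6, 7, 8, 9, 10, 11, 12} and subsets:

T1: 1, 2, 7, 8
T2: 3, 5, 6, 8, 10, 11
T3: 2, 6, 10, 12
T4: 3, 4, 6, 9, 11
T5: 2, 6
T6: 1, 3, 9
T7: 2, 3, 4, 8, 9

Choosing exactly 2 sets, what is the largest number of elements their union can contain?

9

Choosing T1, T2 covers {1, 2, 3, 5, 6, 7, 8, 10, 11} — 9 elements.
No choice of 2 sets does better; here 4, 9, 12 are left uncovered.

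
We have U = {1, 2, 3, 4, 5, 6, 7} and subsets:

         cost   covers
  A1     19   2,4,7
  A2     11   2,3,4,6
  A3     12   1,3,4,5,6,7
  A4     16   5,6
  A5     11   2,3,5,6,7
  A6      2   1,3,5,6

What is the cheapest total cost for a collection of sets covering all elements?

21

A1, A6 cover every element at cost 19 + 2 = 21.
Any cover uses at least 2 sets; among all covering selections none totals below 21.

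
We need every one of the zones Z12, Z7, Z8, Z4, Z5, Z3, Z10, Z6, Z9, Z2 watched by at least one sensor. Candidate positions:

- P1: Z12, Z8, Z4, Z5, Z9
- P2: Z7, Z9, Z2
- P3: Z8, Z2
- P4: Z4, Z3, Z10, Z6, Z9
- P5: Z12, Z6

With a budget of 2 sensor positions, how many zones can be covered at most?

8

Choosing P1, P4 covers {Z12, Z8, Z4, Z5, Z3, Z10, Z6, Z9} — 8 zones.
No choice of 2 sensor positions does better; here Z7, Z2 are left uncovered.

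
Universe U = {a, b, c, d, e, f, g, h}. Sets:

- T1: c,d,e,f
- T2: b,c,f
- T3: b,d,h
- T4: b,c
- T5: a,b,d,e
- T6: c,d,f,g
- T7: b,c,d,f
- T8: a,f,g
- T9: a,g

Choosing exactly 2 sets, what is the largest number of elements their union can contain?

Choosing T5, T6 covers {a, b, c, d, e, f, g} — 7 elements.
No choice of 2 sets does better; here h is left uncovered.

7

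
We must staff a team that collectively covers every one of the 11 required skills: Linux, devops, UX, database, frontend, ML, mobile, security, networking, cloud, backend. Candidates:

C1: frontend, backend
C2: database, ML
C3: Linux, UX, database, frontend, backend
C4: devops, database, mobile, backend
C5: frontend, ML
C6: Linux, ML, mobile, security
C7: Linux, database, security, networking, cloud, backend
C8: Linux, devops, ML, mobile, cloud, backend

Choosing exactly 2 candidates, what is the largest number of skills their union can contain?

9

Choosing C3, C8 covers {Linux, devops, UX, database, frontend, ML, mobile, cloud, backend} — 9 skills.
No choice of 2 candidates does better; here security, networking are left uncovered.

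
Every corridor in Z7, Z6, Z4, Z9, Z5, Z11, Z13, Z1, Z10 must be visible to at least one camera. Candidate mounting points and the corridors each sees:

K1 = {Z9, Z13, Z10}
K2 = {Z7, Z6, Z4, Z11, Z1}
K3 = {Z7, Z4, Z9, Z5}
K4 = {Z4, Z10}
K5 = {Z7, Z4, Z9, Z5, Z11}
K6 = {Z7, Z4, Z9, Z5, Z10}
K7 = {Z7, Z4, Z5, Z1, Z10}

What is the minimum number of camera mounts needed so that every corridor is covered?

K1, K2, K3 together cover {Z7, Z6, Z4, Z9, Z5, Z11, Z13, Z1, Z10} — every corridor.
No 2 of the 7 camera mounts cover everything (all 21 pairs fall short), so 3 is minimum.

3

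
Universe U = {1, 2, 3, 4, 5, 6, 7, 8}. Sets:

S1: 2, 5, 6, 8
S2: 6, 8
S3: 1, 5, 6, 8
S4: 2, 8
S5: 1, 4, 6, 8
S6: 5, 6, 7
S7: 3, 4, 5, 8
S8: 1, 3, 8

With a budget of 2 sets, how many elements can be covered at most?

Choosing S1, S5 covers {1, 2, 4, 5, 6, 8} — 6 elements.
No choice of 2 sets does better; here 3, 7 are left uncovered.

6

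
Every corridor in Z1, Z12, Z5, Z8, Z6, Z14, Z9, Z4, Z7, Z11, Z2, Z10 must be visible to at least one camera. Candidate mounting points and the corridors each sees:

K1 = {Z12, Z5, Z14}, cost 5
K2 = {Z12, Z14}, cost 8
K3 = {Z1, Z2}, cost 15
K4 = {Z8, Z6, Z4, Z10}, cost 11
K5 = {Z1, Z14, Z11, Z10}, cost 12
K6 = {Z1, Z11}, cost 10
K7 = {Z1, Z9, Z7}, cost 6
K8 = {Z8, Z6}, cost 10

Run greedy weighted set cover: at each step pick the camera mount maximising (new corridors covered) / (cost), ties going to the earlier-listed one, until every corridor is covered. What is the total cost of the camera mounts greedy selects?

Pick 1: K1 adds 3 new (Z12, Z5, Z14) at cost 5 (ratio 3/5).
Pick 2: K7 adds 3 new (Z1, Z9, Z7) at cost 6 (ratio 3/6).
Pick 3: K4 adds 4 new (Z8, Z6, Z4, Z10) at cost 11 (ratio 4/11).
Pick 4: K6 adds 1 new (Z11) at cost 10 (ratio 1/10).
Pick 5: K3 adds 1 new (Z2) at cost 15 (ratio 1/15).
Greedy total cost: 5 + 6 + 11 + 10 + 15 = 47.

47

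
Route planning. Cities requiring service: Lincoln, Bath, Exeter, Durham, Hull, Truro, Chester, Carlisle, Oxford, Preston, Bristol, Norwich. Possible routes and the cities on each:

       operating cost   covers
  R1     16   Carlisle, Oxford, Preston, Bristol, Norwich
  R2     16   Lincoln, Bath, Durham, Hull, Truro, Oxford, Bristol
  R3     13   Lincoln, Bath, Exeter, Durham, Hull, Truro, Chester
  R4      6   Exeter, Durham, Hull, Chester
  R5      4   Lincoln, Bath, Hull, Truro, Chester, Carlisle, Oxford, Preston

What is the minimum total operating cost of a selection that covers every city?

R1, R4, R5 cover every city at operating cost 16 + 6 + 4 = 26.
Any cover uses at least 2 routes; among all covering selections none totals below 26.

26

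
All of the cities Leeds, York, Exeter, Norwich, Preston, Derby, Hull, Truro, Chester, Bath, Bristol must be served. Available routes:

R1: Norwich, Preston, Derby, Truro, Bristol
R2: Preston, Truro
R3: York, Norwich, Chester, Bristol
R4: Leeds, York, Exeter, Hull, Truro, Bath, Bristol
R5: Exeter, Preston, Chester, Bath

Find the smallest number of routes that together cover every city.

3

R1, R3, R4 together cover {Leeds, York, Exeter, Norwich, Preston, Derby, Hull, Truro, Chester, Bath, Bristol} — every city.
No 2 of the 5 routes cover everything (all 10 pairs fall short), so 3 is minimum.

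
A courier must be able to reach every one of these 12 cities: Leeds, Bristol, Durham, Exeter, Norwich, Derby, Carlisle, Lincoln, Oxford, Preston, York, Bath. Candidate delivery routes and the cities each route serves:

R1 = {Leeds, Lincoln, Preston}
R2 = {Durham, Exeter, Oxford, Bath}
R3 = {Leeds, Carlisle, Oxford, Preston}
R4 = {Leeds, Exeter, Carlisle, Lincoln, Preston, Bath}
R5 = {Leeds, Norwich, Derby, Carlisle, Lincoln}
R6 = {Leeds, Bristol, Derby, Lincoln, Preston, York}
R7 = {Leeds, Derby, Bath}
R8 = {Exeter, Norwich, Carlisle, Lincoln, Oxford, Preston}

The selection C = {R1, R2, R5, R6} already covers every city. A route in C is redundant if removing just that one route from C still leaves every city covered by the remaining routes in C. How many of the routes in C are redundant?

1

Drop R1: the rest still cover every city — redundant.
Drop R2: Durham, Exeter, Oxford, Bath uncovered — not redundant.
Drop R5: Norwich, Carlisle uncovered — not redundant.
Drop R6: Bristol, York uncovered — not redundant.
1 redundant: R1.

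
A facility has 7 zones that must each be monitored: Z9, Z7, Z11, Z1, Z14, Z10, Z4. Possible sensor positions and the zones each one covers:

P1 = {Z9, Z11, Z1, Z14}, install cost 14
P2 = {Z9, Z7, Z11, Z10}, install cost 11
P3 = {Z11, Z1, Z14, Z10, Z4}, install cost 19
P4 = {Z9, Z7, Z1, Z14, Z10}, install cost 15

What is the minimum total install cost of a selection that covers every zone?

30

P2, P3 cover every zone at install cost 11 + 19 = 30.
Any cover uses at least 2 sensor positions; among all covering selections none totals below 30.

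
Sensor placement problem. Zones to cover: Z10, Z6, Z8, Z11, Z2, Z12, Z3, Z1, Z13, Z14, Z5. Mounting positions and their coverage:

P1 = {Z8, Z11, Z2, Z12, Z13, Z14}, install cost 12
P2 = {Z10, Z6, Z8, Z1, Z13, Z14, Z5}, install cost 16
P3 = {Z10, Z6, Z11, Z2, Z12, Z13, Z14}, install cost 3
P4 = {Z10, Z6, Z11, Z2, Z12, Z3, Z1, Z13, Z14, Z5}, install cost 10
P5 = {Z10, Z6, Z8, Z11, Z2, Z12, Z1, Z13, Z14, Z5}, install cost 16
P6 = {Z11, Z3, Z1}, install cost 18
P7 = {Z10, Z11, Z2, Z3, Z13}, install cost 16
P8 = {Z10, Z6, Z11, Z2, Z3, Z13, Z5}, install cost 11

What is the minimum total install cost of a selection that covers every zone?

P1, P4 cover every zone at install cost 12 + 10 = 22.
Any cover uses at least 2 sensor positions; among all covering selections none totals below 22.

22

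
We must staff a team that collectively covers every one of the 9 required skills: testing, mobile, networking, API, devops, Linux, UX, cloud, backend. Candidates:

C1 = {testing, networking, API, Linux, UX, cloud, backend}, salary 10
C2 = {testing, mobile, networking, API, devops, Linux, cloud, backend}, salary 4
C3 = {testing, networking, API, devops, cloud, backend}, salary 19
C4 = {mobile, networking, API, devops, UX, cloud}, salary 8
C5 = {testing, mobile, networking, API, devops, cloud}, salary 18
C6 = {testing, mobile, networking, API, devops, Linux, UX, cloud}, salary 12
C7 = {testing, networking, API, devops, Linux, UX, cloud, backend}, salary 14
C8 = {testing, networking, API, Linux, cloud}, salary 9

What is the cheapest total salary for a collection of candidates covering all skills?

12

C2, C4 cover every skill at salary 4 + 8 = 12.
Any cover uses at least 2 candidates; among all covering selections none totals below 12.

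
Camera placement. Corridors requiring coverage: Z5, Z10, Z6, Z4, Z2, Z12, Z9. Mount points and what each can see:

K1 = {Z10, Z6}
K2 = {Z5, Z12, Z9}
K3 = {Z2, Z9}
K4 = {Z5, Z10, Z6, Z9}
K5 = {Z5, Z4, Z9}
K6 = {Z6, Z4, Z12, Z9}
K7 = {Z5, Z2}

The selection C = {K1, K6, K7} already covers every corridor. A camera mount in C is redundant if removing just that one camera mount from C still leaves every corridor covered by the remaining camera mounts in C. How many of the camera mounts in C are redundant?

Drop K1: Z10 uncovered — not redundant.
Drop K6: Z4, Z12, Z9 uncovered — not redundant.
Drop K7: Z5, Z2 uncovered — not redundant.
None of the camera mounts in C is redundant.

0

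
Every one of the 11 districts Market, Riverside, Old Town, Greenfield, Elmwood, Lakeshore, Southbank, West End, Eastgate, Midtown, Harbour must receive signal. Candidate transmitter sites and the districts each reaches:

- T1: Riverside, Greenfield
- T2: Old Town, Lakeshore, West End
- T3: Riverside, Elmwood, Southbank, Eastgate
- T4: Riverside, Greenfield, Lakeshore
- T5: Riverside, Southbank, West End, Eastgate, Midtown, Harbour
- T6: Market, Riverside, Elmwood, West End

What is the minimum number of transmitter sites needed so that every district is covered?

T1, T2, T5, T6 together cover {Market, Riverside, Old Town, Greenfield, Elmwood, Lakeshore, Southbank, West End, Eastgate, Midtown, Harbour} — every district.
No 3 of the 6 transmitter sites cover everything (all 20 triples fall short), so 4 is minimum.

4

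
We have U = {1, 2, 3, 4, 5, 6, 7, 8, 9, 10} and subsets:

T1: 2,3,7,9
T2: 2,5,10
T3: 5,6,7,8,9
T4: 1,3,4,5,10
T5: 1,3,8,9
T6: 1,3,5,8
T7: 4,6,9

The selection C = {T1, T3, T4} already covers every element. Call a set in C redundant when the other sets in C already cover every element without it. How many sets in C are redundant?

0

Drop T1: 2 uncovered — not redundant.
Drop T3: 6, 8 uncovered — not redundant.
Drop T4: 1, 4, 10 uncovered — not redundant.
None of the sets in C is redundant.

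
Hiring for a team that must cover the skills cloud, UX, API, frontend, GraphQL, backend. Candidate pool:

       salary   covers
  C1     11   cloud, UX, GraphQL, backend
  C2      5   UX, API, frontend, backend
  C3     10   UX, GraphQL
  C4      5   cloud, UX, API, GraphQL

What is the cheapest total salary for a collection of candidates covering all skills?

10

C2, C4 cover every skill at salary 5 + 5 = 10.
Any cover uses at least 2 candidates; among all covering selections none totals below 10.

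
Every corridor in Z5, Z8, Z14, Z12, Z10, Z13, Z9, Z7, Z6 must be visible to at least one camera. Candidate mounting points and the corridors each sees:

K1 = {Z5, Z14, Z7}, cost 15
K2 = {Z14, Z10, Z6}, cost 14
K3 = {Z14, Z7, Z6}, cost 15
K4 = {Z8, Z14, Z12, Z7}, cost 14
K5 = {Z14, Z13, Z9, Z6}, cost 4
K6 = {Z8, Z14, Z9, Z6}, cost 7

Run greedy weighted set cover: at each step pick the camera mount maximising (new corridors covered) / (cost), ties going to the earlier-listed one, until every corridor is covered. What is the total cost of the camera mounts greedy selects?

47

Pick 1: K5 adds 4 new (Z14, Z13, Z9, Z6) at cost 4 (ratio 4/4).
Pick 2: K4 adds 3 new (Z8, Z12, Z7) at cost 14 (ratio 3/14).
Pick 3: K2 adds 1 new (Z10) at cost 14 (ratio 1/14).
Pick 4: K1 adds 1 new (Z5) at cost 15 (ratio 1/15).
Greedy total cost: 4 + 14 + 14 + 15 = 47.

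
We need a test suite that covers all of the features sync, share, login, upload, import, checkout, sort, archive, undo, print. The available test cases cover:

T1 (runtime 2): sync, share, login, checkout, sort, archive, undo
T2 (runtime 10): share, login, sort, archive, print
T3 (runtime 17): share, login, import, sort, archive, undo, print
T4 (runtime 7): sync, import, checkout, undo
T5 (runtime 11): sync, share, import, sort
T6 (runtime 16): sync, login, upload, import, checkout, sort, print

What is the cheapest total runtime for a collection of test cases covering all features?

T1, T6 cover every feature at runtime 2 + 16 = 18.
Any cover uses at least 2 test cases; among all covering selections none totals below 18.

18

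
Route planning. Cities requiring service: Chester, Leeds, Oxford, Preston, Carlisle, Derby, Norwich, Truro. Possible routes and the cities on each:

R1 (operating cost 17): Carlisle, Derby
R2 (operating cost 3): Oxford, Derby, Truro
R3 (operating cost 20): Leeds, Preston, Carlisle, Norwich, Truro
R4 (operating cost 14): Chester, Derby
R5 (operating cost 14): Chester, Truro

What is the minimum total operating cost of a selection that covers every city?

R2, R3, R4 cover every city at operating cost 3 + 20 + 14 = 37.
Any cover uses at least 3 routes; among all covering selections none totals below 37.

37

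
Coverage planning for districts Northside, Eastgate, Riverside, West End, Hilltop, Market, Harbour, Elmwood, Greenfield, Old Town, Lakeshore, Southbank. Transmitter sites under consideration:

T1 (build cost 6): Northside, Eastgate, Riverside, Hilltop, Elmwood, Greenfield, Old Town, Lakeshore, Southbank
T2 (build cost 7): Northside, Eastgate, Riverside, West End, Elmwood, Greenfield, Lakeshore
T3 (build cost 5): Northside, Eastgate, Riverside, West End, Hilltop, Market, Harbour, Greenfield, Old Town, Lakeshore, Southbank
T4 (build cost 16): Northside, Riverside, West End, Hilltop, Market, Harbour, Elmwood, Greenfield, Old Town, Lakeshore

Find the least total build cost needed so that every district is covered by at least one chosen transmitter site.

11

T1, T3 cover every district at build cost 6 + 5 = 11.
Any cover uses at least 2 transmitter sites; among all covering selections none totals below 11.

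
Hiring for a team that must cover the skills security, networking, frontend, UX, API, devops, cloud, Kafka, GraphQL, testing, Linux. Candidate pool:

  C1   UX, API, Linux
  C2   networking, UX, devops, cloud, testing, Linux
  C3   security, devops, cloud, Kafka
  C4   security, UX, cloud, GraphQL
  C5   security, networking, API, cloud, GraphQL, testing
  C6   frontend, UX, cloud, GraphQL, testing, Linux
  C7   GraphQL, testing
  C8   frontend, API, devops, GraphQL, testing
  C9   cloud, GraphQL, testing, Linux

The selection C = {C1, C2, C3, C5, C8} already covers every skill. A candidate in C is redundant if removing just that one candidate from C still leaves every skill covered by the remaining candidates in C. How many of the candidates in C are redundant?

Drop C1: the rest still cover every skill — redundant.
Drop C2: the rest still cover every skill — redundant.
Drop C3: Kafka uncovered — not redundant.
Drop C5: the rest still cover every skill — redundant.
Drop C8: frontend uncovered — not redundant.
3 redundant: C1, C2, C5.

3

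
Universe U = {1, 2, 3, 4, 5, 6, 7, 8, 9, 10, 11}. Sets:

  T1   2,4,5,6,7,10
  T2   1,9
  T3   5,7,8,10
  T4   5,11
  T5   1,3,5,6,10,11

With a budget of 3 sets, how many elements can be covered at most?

Choosing T1, T2, T5 covers {1, 2, 3, 4, 5, 6, 7, 9, 10, 11} — 10 elements.
No choice of 3 sets does better; here 8 is left uncovered.

10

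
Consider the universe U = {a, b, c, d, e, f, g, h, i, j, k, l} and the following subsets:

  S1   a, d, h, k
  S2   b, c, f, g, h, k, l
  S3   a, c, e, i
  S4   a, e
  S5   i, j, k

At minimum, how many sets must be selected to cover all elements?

4

S1, S2, S3, S5 together cover {a, b, c, d, e, f, g, h, i, j, k, l} — every element.
No 3 of the 5 sets cover everything (all 10 triples fall short), so 4 is minimum.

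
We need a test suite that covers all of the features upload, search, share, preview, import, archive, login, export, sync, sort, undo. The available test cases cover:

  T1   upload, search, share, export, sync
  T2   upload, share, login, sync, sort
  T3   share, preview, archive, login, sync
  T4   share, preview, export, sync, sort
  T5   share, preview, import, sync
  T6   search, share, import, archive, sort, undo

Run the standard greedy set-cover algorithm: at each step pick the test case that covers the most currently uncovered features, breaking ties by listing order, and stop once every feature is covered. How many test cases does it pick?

3

Pick 1: T6 covers 6 new features (search, share, import, archive, sort, undo).
Pick 2: T1 covers 3 new features (upload, export, sync).
Pick 3: T3 covers 2 new features (preview, login).
Greedy uses 3 test cases.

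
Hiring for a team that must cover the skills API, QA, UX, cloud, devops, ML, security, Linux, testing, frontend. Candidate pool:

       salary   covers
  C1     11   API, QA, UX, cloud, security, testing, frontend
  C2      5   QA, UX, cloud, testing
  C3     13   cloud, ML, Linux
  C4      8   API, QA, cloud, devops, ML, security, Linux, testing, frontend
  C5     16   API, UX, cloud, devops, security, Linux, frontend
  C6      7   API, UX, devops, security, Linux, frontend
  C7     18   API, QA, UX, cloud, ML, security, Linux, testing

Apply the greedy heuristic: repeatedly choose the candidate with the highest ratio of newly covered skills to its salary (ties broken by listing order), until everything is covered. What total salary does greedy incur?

13

Pick 1: C4 adds 9 new (API, QA, cloud, devops, ML, security, Linux, testing, frontend) at salary 8 (ratio 9/8).
Pick 2: C2 adds 1 new (UX) at salary 5 (ratio 1/5).
Greedy total salary: 8 + 5 = 13.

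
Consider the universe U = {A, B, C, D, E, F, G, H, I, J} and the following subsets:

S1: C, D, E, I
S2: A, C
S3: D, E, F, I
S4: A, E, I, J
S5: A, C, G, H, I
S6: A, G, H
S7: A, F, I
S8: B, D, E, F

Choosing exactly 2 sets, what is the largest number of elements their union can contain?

Choosing S5, S8 covers {A, B, C, D, E, F, G, H, I} — 9 elements.
No choice of 2 sets does better; here J is left uncovered.

9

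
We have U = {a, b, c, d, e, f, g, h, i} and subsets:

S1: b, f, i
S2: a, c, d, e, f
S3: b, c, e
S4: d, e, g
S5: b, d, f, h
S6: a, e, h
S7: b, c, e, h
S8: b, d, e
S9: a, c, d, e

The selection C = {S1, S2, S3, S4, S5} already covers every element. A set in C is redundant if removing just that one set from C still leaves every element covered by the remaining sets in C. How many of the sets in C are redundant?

Drop S1: i uncovered — not redundant.
Drop S2: a uncovered — not redundant.
Drop S3: the rest still cover every element — redundant.
Drop S4: g uncovered — not redundant.
Drop S5: h uncovered — not redundant.
1 redundant: S3.

1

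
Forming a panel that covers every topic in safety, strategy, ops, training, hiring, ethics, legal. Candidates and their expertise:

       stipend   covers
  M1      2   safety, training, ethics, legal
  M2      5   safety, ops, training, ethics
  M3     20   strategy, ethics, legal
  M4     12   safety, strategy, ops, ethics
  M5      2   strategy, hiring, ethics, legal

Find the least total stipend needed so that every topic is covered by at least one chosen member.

M2, M5 cover every topic at stipend 5 + 2 = 7.
Any cover uses at least 2 members; among all covering selections none totals below 7.
Greedy by coverage-per-stipend would pick M1, M5, M2 for 9 — worse than the optimum 7.

7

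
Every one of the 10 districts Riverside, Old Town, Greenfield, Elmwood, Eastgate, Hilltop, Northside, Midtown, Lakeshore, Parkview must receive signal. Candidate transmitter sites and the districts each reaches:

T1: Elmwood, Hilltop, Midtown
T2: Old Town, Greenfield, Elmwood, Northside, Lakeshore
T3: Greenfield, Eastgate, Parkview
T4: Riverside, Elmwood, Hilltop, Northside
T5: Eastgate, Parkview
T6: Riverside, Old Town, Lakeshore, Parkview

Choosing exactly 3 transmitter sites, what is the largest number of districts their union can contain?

Choosing T1, T2, T3 covers {Old Town, Greenfield, Elmwood, Eastgate, Hilltop, Northside, Midtown, Lakeshore, Parkview} — 9 districts.
No choice of 3 transmitter sites does better; here Riverside is left uncovered.

9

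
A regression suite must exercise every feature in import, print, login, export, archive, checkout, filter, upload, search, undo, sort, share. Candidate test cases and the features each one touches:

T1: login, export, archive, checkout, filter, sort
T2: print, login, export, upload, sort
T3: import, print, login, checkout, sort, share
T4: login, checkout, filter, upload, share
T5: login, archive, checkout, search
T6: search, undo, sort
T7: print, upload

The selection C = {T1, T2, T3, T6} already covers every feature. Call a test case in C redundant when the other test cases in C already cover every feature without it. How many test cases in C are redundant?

0

Drop T1: archive, filter uncovered — not redundant.
Drop T2: upload uncovered — not redundant.
Drop T3: import, share uncovered — not redundant.
Drop T6: search, undo uncovered — not redundant.
None of the test cases in C is redundant.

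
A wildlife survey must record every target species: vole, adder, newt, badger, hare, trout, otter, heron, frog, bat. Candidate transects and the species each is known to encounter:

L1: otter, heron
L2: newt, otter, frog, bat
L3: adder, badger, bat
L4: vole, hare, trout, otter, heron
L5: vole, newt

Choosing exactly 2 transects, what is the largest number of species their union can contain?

Choosing L2, L4 covers {vole, newt, hare, trout, otter, heron, frog, bat} — 8 species.
No choice of 2 transects does better; here adder, badger are left uncovered.

8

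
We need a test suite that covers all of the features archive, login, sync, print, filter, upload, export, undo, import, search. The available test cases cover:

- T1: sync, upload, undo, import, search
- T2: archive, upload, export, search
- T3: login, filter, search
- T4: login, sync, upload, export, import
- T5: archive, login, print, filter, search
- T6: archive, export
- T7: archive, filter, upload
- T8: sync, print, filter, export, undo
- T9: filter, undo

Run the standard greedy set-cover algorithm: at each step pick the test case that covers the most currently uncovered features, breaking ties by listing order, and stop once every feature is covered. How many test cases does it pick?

Pick 1: T1 covers 5 new features (sync, upload, undo, import, search).
Pick 2: T5 covers 4 new features (archive, login, print, filter).
Pick 3: T2 covers 1 new features (export).
Greedy uses 3 test cases.

3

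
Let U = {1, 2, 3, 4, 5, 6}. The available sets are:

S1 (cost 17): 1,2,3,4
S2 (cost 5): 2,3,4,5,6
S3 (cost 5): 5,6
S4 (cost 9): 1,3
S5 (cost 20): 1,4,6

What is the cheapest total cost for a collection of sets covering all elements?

14

S2, S4 cover every element at cost 5 + 9 = 14.
Any cover uses at least 2 sets; among all covering selections none totals below 14.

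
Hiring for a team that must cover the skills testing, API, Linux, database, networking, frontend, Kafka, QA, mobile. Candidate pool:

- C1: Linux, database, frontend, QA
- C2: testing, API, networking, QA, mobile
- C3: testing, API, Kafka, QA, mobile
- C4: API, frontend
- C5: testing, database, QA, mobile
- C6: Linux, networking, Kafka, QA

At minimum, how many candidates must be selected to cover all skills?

3

C1, C2, C3 together cover {testing, API, Linux, database, networking, frontend, Kafka, QA, mobile} — every skill.
No 2 of the 6 candidates cover everything (all 15 pairs fall short), so 3 is minimum.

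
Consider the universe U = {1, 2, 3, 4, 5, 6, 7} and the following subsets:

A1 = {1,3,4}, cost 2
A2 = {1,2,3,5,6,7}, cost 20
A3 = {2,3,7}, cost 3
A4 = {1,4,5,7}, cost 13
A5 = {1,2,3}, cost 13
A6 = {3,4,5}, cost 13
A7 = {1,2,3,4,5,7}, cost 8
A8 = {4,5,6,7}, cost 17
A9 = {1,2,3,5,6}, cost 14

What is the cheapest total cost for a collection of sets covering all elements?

A1, A3, A9 cover every element at cost 2 + 3 + 14 = 19.
Any cover uses at least 2 sets; among all covering selections none totals below 19.

19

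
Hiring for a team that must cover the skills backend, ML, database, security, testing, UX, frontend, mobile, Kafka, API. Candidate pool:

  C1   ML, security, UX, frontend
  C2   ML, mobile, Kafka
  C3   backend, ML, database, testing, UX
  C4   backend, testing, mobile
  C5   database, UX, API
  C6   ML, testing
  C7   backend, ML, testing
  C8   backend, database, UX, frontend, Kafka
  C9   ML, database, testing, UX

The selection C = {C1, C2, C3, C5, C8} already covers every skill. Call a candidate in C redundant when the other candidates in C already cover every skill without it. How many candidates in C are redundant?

1

Drop C1: security uncovered — not redundant.
Drop C2: mobile uncovered — not redundant.
Drop C3: testing uncovered — not redundant.
Drop C5: API uncovered — not redundant.
Drop C8: the rest still cover every skill — redundant.
1 redundant: C8.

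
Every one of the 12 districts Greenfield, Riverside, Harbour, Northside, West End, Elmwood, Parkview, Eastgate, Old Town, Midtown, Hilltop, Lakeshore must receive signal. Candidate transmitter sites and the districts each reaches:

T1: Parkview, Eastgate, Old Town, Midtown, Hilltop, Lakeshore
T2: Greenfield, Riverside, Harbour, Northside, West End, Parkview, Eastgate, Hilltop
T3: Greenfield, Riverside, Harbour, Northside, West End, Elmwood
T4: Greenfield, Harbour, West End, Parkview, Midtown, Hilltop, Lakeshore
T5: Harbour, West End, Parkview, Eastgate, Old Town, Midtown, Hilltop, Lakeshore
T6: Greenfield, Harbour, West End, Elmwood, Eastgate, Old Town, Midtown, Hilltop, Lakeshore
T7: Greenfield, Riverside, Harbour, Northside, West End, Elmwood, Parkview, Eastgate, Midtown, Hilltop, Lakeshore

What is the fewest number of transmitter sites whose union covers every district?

2

T1, T3 together cover {Greenfield, Riverside, Harbour, Northside, West End, Elmwood, Parkview, Eastgate, Old Town, Midtown, Hilltop, Lakeshore} — every district.
No single transmitter site contains all 12 districts, so 2 is optimal.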